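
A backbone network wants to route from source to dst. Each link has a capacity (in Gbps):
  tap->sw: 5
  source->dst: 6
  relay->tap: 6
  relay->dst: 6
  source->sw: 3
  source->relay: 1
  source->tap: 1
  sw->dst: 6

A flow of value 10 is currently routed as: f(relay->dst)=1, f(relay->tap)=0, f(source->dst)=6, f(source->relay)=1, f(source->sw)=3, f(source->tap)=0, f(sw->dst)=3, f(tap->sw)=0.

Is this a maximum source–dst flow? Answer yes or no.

No

Residual path source->tap->sw->dst has bottleneck 1 > 0.
Pushing 1 along it raises the flow to 11, so the given flow is not maximum.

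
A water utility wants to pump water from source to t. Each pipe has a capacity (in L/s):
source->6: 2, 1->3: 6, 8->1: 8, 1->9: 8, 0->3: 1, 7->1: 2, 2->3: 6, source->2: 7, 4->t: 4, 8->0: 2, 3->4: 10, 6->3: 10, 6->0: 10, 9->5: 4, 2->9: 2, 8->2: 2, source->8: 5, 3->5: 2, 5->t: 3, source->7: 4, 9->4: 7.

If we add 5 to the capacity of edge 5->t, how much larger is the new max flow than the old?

Original max flow = 7.
After raising cap(5->t), augmenting paths through that edge carry 3 more units.
New max flow = 10. Increase = 3.

3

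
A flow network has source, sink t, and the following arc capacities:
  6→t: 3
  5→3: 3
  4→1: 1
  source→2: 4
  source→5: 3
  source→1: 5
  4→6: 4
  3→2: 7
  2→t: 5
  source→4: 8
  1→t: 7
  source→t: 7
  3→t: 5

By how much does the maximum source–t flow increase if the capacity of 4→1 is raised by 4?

1

Original max flow = 23.
After raising cap(4→1), augmenting paths through that edge carry 1 more unit.
New max flow = 24. Increase = 1.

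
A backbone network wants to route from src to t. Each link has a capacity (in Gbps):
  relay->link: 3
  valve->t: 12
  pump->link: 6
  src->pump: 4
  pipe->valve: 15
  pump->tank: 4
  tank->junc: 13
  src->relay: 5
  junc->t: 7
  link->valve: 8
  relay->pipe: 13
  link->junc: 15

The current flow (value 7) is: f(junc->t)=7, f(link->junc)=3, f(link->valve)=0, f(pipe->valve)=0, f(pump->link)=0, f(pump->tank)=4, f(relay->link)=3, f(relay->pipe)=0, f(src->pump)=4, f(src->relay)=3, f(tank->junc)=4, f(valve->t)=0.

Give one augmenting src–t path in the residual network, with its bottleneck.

Residual along src->relay->pipe->valve->t: src->relay: 2, relay->pipe: 13, pipe->valve: 15, valve->t: 12.
Bottleneck = min = 2.

src->relay->pipe->valve->t, bottleneck 2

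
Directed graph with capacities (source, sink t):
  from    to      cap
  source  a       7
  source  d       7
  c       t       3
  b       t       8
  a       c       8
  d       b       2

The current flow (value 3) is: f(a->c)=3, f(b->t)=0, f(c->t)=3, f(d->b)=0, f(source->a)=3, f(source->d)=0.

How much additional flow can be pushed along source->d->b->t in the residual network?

2

Residual capacities along the path: source->d: 7, d->b: 2, b->t: 8.
Minimum is 2.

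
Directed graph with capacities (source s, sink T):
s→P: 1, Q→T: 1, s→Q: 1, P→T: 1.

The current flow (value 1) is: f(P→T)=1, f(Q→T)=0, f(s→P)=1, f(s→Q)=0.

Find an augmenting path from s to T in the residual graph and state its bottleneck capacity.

s→Q→T, bottleneck 1

Residual along s→Q→T: s→Q: 1, Q→T: 1.
Bottleneck = min = 1.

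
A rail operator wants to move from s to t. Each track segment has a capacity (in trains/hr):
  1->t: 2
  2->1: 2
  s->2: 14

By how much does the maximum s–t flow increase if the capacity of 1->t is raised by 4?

Original max flow = 2.
Edge 1->t does not cross the min cut (source side {2, s}), so extra capacity there cannot help.
New max flow = 2. Increase = 0.

0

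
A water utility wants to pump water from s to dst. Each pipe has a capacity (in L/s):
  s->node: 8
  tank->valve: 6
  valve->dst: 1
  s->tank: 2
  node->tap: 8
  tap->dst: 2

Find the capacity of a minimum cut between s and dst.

3

Max flow = 3 (via 2 augmenting paths).
In the residual at optimum, the set reachable from s is {node, s, tank, tap, valve}.
Cut edges: tap->dst (cap 2), valve->dst (cap 1). Sum = 3.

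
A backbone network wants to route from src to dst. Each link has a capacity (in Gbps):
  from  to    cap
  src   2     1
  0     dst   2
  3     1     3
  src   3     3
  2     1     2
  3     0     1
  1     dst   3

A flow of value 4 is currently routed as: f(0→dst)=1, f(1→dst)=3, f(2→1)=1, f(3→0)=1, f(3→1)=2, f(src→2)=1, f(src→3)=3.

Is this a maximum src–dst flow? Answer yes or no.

Residual reachable from src: {src}; dst is not reachable.
Saturated cut: src→2, src→3 with total capacity 4 = current flow value. Flow is maximum.

Yes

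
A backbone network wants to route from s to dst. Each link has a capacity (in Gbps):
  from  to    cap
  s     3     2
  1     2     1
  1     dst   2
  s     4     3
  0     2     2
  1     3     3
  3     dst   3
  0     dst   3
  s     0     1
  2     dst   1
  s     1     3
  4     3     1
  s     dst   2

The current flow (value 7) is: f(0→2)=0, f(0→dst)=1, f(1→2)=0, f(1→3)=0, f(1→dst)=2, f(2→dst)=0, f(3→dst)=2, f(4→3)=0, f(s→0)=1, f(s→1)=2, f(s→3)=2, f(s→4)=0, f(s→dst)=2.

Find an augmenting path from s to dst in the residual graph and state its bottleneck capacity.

s→4→3→dst, bottleneck 1

Residual along s→4→3→dst: s→4: 3, 4→3: 1, 3→dst: 1.
Bottleneck = min = 1.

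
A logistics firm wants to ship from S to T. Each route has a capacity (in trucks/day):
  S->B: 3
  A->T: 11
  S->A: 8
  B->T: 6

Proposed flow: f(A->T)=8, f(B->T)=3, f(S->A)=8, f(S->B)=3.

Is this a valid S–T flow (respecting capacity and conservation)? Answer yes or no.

Yes

Every edge has 0 ≤ f(e) ≤ cap(e).
At each intermediate node, inflow equals outflow.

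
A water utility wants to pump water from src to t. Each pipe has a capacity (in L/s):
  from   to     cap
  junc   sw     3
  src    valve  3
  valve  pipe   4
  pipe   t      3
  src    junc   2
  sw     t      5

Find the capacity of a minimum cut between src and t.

Max flow = 5 (via 2 augmenting paths).
In the residual at optimum, the set reachable from src is {src}.
Cut edges: src→junc (cap 2), src→valve (cap 3). Sum = 5.

5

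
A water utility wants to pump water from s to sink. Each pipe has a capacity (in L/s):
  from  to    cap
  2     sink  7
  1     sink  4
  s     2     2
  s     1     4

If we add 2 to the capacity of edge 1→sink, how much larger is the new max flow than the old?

Original max flow = 6.
Edge 1→sink does not cross the min cut (source side {s}), so extra capacity there cannot help.
New max flow = 6. Increase = 0.

0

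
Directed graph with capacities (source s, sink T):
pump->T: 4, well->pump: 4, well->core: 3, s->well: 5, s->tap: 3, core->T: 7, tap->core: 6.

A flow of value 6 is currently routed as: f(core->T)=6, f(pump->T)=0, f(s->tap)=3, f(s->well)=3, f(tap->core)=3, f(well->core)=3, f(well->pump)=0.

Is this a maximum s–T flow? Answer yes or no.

Residual path s->well->pump->T has bottleneck 2 > 0.
Pushing 2 along it raises the flow to 8, so the given flow is not maximum.

No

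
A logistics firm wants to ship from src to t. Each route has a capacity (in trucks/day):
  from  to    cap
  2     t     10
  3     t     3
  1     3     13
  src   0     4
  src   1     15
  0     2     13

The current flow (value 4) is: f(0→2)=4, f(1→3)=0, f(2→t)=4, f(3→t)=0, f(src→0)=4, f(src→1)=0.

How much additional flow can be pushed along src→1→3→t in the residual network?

3

Residual capacities along the path: src→1: 15, 1→3: 13, 3→t: 3.
Minimum is 3.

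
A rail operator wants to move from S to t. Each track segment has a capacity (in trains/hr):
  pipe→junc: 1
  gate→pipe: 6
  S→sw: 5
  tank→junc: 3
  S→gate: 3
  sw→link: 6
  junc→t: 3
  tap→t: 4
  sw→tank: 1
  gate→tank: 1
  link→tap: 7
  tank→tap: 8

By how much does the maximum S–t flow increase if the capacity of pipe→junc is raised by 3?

Original max flow = 7.
Even with extra capacity on pipe→junc, another cut of capacity 7 remains binding.
New max flow = 7. Increase = 0.

0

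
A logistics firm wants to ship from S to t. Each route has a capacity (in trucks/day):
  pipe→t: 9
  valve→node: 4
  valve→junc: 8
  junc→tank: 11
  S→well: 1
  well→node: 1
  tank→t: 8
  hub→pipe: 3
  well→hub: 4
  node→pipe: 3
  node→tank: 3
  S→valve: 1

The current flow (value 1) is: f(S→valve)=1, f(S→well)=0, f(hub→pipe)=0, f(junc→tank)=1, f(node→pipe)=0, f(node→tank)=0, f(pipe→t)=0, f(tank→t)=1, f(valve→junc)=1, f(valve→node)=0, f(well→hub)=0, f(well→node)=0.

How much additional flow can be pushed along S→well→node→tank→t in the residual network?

Residual capacities along the path: S→well: 1, well→node: 1, node→tank: 3, tank→t: 7.
Minimum is 1.

1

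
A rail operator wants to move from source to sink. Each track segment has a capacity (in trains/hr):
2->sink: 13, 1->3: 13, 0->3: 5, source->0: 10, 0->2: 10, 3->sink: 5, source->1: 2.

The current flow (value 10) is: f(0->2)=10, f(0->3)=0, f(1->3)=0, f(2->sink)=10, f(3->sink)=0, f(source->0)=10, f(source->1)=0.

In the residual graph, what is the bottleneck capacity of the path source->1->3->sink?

2

Residual capacities along the path: source->1: 2, 1->3: 13, 3->sink: 5.
Minimum is 2.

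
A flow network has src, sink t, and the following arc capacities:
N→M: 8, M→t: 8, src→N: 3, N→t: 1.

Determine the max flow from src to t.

3

Augment src→N→t: bottleneck 1. Total 1.
Augment src→N→M→t: bottleneck 2. Total 3.
No augmenting path remains in the residual graph.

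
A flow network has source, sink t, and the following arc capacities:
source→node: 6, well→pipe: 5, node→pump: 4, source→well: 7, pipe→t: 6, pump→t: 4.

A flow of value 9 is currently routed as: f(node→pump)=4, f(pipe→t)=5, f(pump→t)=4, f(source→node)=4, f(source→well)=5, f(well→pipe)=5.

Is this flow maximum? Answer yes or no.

Residual reachable from source: {node, source, well}; t is not reachable.
Saturated cut: well→pipe, node→pump with total capacity 9 = current flow value. Flow is maximum.

Yes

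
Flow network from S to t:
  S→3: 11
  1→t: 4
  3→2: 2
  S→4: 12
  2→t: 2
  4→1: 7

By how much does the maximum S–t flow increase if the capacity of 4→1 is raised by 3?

Original max flow = 6.
Edge 4→1 does not cross the min cut (source side {1, 3, 4, S}), so extra capacity there cannot help.
New max flow = 6. Increase = 0.

0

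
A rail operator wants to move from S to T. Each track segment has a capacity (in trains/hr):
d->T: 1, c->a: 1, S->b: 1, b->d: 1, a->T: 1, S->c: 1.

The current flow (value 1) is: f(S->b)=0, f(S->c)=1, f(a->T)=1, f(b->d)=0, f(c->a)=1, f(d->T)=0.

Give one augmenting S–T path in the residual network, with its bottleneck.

S->b->d->T, bottleneck 1

Residual along S->b->d->T: S->b: 1, b->d: 1, d->T: 1.
Bottleneck = min = 1.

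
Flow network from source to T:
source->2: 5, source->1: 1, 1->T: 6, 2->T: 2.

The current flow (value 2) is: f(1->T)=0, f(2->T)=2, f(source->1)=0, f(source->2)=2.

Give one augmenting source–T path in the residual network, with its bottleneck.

source->1->T, bottleneck 1

Residual along source->1->T: source->1: 1, 1->T: 6.
Bottleneck = min = 1.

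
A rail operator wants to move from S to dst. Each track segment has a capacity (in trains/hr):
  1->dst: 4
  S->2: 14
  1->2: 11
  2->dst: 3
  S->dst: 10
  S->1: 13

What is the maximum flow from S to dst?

Augment S->dst: bottleneck 10. Total 10.
Augment S->1->dst: bottleneck 4. Total 14.
Augment S->2->dst: bottleneck 3. Total 17.
No augmenting path remains in the residual graph.

17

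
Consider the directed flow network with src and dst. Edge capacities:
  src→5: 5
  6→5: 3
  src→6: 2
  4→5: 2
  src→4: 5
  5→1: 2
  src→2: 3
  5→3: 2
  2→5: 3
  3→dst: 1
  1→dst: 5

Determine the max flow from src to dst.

Augment src→5→3→dst: bottleneck 1. Total 1.
Augment src→5→1→dst: bottleneck 2. Total 3.
No augmenting path remains in the residual graph.

3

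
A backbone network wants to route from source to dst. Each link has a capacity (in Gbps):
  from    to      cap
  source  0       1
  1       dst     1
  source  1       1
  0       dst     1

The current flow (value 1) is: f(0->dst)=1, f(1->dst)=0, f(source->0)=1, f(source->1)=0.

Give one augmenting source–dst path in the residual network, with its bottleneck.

Residual along source->1->dst: source->1: 1, 1->dst: 1.
Bottleneck = min = 1.

source->1->dst, bottleneck 1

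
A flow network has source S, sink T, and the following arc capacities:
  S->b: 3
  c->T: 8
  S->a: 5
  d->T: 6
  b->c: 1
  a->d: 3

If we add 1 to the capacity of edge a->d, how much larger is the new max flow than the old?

Original max flow = 4.
After raising cap(a->d), augmenting paths through that edge carry 1 more unit.
New max flow = 5. Increase = 1.

1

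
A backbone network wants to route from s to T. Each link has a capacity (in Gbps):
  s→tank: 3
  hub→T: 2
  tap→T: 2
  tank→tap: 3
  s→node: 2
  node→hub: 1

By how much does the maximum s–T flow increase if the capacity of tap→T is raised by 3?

1

Original max flow = 3.
After raising cap(tap→T), augmenting paths through that edge carry 1 more unit.
New max flow = 4. Increase = 1.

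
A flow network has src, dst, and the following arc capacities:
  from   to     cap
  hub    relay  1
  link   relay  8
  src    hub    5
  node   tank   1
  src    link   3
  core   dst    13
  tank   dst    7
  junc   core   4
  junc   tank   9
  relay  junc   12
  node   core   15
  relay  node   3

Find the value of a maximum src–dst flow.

Augment src->link->relay->node->core->dst: bottleneck 3. Total 3.
Augment src->hub->relay->junc->core->dst: bottleneck 1. Total 4.
No augmenting path remains in the residual graph.

4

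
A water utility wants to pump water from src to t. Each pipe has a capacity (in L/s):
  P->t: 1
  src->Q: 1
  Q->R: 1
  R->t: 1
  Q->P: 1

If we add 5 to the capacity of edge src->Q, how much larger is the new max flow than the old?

1

Original max flow = 1.
After raising cap(src->Q), augmenting paths through that edge carry 1 more unit.
New max flow = 2. Increase = 1.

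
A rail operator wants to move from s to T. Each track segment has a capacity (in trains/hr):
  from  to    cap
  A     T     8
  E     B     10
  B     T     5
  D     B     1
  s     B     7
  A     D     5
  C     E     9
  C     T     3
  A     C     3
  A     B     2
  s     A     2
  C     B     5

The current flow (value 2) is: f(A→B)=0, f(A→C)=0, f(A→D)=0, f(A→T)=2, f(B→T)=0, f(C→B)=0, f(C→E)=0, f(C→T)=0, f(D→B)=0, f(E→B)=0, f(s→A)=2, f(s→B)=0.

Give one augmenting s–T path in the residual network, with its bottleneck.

s→B→T, bottleneck 5

Residual along s→B→T: s→B: 7, B→T: 5.
Bottleneck = min = 5.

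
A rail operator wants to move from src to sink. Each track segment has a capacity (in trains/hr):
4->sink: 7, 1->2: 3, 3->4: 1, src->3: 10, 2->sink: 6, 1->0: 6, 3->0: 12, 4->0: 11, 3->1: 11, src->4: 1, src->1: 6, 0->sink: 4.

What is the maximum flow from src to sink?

9

Augment src->4->sink: bottleneck 1. Total 1.
Augment src->3->4->sink: bottleneck 1. Total 2.
Augment src->3->0->sink: bottleneck 4. Total 6.
Augment src->1->2->sink: bottleneck 3. Total 9.
No augmenting path remains in the residual graph.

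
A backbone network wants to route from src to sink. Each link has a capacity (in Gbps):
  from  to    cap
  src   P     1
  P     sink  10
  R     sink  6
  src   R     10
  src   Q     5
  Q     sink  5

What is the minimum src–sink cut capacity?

12

Max flow = 12 (via 3 augmenting paths).
In the residual at optimum, the set reachable from src is {R, src}.
Cut edges: src->P (cap 1), src->Q (cap 5), R->sink (cap 6). Sum = 12.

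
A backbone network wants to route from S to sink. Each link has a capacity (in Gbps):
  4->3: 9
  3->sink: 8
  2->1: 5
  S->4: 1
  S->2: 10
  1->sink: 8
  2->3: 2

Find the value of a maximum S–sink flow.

Augment S->2->1->sink: bottleneck 5. Total 5.
Augment S->2->3->sink: bottleneck 2. Total 7.
Augment S->4->3->sink: bottleneck 1. Total 8.
No augmenting path remains in the residual graph.

8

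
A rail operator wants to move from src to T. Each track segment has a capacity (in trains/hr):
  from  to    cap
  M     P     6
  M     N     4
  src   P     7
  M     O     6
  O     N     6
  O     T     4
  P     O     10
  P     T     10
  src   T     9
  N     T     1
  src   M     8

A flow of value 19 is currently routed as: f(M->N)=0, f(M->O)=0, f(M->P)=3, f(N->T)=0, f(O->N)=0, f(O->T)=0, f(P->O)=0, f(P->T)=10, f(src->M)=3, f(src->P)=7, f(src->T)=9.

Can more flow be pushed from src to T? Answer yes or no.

Yes

Residual path src->M->O->T has bottleneck 4 > 0.
Pushing 4 along it raises the flow to 23, so the given flow is not maximum.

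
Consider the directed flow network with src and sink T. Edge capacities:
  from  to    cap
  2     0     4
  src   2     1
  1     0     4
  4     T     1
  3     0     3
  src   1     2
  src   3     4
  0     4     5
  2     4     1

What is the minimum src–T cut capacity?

Max flow = 1 (via 1 augmenting path).
In the residual at optimum, the set reachable from src is {0, 1, 2, 3, 4, src}.
Cut edges: 4→T (cap 1). Sum = 1.

1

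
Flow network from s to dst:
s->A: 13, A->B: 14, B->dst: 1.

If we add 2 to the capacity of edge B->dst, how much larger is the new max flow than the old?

2

Original max flow = 1.
After raising cap(B->dst), augmenting paths through that edge carry 2 more units.
New max flow = 3. Increase = 2.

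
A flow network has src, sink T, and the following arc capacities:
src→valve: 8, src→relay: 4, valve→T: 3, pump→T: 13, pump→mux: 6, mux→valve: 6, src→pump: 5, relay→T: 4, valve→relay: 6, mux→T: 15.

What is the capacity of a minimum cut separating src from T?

Max flow = 12 (via 3 augmenting paths).
In the residual at optimum, the set reachable from src is {relay, src, valve}.
Cut edges: src→pump (cap 5), valve→T (cap 3), relay→T (cap 4). Sum = 12.

12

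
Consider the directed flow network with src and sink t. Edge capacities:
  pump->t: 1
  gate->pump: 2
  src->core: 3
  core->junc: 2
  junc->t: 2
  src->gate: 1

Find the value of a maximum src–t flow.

3

Augment src->core->junc->t: bottleneck 2. Total 2.
Augment src->gate->pump->t: bottleneck 1. Total 3.
No augmenting path remains in the residual graph.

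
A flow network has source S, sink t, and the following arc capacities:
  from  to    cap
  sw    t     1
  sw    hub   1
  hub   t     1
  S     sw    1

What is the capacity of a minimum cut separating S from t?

1

Max flow = 1 (via 1 augmenting path).
In the residual at optimum, the set reachable from S is {S}.
Cut edges: S→sw (cap 1). Sum = 1.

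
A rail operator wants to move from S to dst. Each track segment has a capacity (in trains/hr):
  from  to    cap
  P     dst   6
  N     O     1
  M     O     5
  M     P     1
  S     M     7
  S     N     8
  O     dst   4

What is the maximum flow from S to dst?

5

Augment S->N->O->dst: bottleneck 1. Total 1.
Augment S->M->O->dst: bottleneck 3. Total 4.
Augment S->M->P->dst: bottleneck 1. Total 5.
No augmenting path remains in the residual graph.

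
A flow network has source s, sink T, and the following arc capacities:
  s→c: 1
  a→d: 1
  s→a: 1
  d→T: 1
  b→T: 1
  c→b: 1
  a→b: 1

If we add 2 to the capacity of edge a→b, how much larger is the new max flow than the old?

0

Original max flow = 2.
Edge a→b does not cross the min cut (source side {s}), so extra capacity there cannot help.
New max flow = 2. Increase = 0.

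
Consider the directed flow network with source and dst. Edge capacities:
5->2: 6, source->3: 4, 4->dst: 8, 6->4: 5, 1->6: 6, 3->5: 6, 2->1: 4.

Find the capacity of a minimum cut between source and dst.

4

Max flow = 4 (via 1 augmenting path).
In the residual at optimum, the set reachable from source is {source}.
Cut edges: source->3 (cap 4). Sum = 4.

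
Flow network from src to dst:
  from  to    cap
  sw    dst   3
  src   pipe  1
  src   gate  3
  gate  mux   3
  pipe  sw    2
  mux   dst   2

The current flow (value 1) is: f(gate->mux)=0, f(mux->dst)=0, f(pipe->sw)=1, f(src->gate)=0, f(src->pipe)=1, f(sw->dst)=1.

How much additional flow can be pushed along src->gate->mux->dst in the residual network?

Residual capacities along the path: src->gate: 3, gate->mux: 3, mux->dst: 2.
Minimum is 2.

2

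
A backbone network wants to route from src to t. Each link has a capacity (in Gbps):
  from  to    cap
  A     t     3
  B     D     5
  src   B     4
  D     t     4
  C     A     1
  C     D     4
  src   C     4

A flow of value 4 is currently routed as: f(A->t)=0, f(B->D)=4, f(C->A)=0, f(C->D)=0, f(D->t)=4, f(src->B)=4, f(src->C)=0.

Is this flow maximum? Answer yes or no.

Residual path src->C->A->t has bottleneck 1 > 0.
Pushing 1 along it raises the flow to 5, so the given flow is not maximum.

No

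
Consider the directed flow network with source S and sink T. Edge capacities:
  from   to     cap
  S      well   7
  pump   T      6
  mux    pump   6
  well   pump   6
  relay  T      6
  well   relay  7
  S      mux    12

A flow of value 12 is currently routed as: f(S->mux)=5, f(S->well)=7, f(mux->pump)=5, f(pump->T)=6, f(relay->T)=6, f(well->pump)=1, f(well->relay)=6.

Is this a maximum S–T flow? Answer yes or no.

Yes

Residual reachable from S: {S, mux, pump, relay, well}; T is not reachable.
Saturated cut: relay->T, pump->T with total capacity 12 = current flow value. Flow is maximum.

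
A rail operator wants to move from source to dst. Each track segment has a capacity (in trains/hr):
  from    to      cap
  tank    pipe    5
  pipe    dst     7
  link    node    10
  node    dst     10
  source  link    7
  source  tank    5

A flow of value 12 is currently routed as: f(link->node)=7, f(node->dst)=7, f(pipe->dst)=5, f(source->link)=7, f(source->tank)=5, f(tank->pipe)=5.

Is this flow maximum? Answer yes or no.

Residual reachable from source: {source}; dst is not reachable.
Saturated cut: source->tank, source->link with total capacity 12 = current flow value. Flow is maximum.

Yes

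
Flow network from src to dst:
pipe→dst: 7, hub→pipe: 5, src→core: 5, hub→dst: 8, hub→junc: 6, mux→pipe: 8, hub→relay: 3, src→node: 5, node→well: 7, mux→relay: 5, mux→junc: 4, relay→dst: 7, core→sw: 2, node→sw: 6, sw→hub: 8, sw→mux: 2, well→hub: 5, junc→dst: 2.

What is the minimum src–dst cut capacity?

7

Max flow = 7 (via 2 augmenting paths).
In the residual at optimum, the set reachable from src is {core, src}.
Cut edges: src→node (cap 5), core→sw (cap 2). Sum = 7.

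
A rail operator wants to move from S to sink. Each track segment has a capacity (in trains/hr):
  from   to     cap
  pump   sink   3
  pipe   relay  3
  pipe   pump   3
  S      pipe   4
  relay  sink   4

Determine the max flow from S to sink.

Augment S→pipe→pump→sink: bottleneck 3. Total 3.
Augment S→pipe→relay→sink: bottleneck 1. Total 4.
No augmenting path remains in the residual graph.

4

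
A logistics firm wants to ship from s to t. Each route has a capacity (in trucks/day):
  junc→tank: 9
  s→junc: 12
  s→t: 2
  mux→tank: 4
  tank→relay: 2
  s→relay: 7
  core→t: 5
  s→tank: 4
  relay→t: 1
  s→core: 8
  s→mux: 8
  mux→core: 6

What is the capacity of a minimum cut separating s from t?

8

Max flow = 8 (via 3 augmenting paths).
In the residual at optimum, the set reachable from s is {core, junc, mux, relay, s, tank}.
Cut edges: s→t (cap 2), relay→t (cap 1), core→t (cap 5). Sum = 8.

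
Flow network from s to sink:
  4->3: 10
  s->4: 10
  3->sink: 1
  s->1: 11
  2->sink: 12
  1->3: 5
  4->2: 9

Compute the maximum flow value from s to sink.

Augment s->1->3->sink: bottleneck 1. Total 1.
Augment s->4->2->sink: bottleneck 9. Total 10.
No augmenting path remains in the residual graph.

10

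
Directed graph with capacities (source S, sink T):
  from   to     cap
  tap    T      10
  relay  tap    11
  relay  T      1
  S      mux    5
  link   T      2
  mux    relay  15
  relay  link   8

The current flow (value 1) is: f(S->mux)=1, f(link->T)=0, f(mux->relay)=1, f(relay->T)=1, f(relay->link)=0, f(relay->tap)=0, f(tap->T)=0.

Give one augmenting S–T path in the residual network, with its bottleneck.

S->mux->relay->tap->T, bottleneck 4

Residual along S->mux->relay->tap->T: S->mux: 4, mux->relay: 14, relay->tap: 11, tap->T: 10.
Bottleneck = min = 4.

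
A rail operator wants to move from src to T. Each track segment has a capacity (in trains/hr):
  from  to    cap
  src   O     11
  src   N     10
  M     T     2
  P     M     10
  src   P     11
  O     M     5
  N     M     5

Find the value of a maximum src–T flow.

2

Augment src→P→M→T: bottleneck 2. Total 2.
No augmenting path remains in the residual graph.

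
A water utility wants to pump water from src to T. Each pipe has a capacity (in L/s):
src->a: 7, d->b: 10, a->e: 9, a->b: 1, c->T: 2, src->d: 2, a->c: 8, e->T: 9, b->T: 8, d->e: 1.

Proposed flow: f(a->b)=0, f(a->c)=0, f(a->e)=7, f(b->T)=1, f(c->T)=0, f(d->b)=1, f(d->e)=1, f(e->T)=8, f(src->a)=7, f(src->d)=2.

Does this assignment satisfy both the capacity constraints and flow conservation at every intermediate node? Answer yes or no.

Every edge has 0 ≤ f(e) ≤ cap(e).
At each intermediate node, inflow equals outflow.

Yes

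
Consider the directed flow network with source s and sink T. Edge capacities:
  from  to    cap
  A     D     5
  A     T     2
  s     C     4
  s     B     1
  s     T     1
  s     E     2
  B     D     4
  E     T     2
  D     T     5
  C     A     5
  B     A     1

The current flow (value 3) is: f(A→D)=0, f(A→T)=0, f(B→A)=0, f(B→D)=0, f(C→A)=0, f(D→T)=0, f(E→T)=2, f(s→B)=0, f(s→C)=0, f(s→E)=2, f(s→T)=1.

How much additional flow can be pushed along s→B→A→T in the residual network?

Residual capacities along the path: s→B: 1, B→A: 1, A→T: 2.
Minimum is 1.

1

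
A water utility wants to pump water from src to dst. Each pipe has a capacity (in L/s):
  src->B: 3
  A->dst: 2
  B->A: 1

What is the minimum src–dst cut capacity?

1

Max flow = 1 (via 1 augmenting path).
In the residual at optimum, the set reachable from src is {B, src}.
Cut edges: B->A (cap 1). Sum = 1.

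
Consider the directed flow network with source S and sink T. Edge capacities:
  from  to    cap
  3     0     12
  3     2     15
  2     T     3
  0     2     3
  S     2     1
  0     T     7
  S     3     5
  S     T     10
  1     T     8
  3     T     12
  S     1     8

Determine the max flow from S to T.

24

Augment S→T: bottleneck 10. Total 10.
Augment S→3→T: bottleneck 5. Total 15.
Augment S→1→T: bottleneck 8. Total 23.
Augment S→2→T: bottleneck 1. Total 24.
No augmenting path remains in the residual graph.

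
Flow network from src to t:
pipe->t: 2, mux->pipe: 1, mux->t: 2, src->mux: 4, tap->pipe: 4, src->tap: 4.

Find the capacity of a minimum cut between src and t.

Max flow = 4 (via 3 augmenting paths).
In the residual at optimum, the set reachable from src is {mux, pipe, src, tap}.
Cut edges: mux->t (cap 2), pipe->t (cap 2). Sum = 4.

4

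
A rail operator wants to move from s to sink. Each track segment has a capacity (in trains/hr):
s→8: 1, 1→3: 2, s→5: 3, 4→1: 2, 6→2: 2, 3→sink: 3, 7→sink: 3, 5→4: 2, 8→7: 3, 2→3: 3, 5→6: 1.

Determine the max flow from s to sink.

Augment s→8→7→sink: bottleneck 1. Total 1.
Augment s→5→4→1→3→sink: bottleneck 2. Total 3.
Augment s→5→6→2→3→sink: bottleneck 1. Total 4.
No augmenting path remains in the residual graph.

4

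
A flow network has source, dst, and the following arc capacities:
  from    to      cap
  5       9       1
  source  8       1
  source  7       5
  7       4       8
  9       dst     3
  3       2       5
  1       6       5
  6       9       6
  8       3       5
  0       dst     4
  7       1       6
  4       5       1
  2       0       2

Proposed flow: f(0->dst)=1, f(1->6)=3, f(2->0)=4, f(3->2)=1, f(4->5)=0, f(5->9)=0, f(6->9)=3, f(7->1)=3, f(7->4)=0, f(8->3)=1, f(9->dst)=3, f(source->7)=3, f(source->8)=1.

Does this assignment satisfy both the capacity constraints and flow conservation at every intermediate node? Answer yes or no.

No

Capacity violated on 2->0: flow 4 > capacity 2.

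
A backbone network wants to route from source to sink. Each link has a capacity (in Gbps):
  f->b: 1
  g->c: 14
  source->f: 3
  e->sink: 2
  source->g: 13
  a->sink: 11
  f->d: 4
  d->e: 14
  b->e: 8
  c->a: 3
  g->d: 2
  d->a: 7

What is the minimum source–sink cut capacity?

Max flow = 8 (via 3 augmenting paths).
In the residual at optimum, the set reachable from source is {c, g, source}.
Cut edges: source->f (cap 3), g->d (cap 2), c->a (cap 3). Sum = 8.

8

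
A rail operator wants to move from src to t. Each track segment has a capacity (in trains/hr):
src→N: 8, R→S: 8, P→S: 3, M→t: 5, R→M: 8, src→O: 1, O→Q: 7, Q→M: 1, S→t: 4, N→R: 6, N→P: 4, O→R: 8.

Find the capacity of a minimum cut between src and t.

9

Max flow = 9 (via 4 augmenting paths).
In the residual at optimum, the set reachable from src is {src}.
Cut edges: src→O (cap 1), src→N (cap 8). Sum = 9.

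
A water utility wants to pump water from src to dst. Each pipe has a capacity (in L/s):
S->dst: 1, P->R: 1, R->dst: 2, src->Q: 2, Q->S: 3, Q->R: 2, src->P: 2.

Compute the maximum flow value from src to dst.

3

Augment src->Q->S->dst: bottleneck 1. Total 1.
Augment src->Q->R->dst: bottleneck 1. Total 2.
Augment src->P->R->dst: bottleneck 1. Total 3.
No augmenting path remains in the residual graph.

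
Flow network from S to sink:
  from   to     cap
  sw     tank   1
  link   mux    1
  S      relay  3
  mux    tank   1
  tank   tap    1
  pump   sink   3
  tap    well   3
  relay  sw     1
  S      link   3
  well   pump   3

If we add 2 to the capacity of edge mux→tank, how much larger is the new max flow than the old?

0

Original max flow = 1.
Edge mux→tank does not cross the min cut (source side {S, link, mux, relay, sw, tank}), so extra capacity there cannot help.
New max flow = 1. Increase = 0.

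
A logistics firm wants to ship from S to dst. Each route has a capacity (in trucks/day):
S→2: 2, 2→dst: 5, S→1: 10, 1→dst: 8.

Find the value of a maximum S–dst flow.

10

Augment S→1→dst: bottleneck 8. Total 8.
Augment S→2→dst: bottleneck 2. Total 10.
No augmenting path remains in the residual graph.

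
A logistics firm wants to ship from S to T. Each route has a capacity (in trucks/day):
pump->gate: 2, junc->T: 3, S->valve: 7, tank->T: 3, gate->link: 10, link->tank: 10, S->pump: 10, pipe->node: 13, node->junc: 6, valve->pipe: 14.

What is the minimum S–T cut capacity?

5

Max flow = 5 (via 2 augmenting paths).
In the residual at optimum, the set reachable from S is {S, junc, node, pipe, pump, valve}.
Cut edges: pump->gate (cap 2), junc->T (cap 3). Sum = 5.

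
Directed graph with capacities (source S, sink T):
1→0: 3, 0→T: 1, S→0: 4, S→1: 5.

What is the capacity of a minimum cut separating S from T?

Max flow = 1 (via 1 augmenting path).
In the residual at optimum, the set reachable from S is {0, 1, S}.
Cut edges: 0→T (cap 1). Sum = 1.

1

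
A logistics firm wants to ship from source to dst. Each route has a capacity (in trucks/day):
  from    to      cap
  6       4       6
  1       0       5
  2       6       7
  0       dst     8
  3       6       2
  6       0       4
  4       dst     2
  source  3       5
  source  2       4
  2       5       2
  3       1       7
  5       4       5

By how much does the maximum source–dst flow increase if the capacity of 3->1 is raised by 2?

0

Original max flow = 9.
Edge 3->1 does not cross the min cut (source side {source}), so extra capacity there cannot help.
New max flow = 9. Increase = 0.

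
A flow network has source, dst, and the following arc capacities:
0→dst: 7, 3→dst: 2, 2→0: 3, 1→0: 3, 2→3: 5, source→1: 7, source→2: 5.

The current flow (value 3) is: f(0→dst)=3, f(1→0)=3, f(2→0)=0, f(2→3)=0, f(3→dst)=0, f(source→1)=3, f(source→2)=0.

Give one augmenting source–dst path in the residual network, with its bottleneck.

Residual along source→2→0→dst: source→2: 5, 2→0: 3, 0→dst: 4.
Bottleneck = min = 3.

source→2→0→dst, bottleneck 3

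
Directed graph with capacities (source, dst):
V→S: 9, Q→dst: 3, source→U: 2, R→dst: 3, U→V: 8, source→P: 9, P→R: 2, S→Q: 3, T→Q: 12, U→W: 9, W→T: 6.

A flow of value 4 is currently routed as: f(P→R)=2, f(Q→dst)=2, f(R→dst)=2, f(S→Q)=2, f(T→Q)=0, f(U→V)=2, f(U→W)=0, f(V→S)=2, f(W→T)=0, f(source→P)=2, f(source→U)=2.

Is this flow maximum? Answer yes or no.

Yes

Residual reachable from source: {P, source}; dst is not reachable.
Saturated cut: P→R, source→U with total capacity 4 = current flow value. Flow is maximum.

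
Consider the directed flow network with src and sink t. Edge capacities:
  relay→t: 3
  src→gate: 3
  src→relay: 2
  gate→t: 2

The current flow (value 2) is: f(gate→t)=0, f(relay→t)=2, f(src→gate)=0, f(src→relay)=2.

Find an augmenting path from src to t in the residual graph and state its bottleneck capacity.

Residual along src→gate→t: src→gate: 3, gate→t: 2.
Bottleneck = min = 2.

src→gate→t, bottleneck 2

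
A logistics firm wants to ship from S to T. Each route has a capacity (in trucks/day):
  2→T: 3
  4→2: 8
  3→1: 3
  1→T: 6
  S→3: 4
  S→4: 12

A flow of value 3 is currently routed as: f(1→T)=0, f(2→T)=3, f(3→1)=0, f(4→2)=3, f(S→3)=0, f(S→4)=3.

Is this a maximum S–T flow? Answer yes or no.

No

Residual path S→3→1→T has bottleneck 3 > 0.
Pushing 3 along it raises the flow to 6, so the given flow is not maximum.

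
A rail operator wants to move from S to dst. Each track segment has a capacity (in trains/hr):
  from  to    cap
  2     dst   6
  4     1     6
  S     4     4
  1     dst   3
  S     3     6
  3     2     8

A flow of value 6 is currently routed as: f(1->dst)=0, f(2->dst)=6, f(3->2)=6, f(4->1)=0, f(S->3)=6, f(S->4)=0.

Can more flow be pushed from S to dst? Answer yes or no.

Residual path S->4->1->dst has bottleneck 3 > 0.
Pushing 3 along it raises the flow to 9, so the given flow is not maximum.

Yes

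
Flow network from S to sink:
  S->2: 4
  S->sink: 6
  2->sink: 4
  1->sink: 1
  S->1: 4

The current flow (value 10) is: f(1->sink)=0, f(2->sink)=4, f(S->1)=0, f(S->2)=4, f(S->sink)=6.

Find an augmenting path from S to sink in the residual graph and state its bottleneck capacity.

S->1->sink, bottleneck 1

Residual along S->1->sink: S->1: 4, 1->sink: 1.
Bottleneck = min = 1.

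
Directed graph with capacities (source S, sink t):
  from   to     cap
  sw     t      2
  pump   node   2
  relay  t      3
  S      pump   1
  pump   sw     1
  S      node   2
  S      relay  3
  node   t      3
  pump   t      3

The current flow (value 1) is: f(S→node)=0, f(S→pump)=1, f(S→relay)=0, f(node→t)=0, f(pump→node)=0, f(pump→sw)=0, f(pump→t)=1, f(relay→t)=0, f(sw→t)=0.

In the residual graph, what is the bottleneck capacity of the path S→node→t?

2

Residual capacities along the path: S→node: 2, node→t: 3.
Minimum is 2.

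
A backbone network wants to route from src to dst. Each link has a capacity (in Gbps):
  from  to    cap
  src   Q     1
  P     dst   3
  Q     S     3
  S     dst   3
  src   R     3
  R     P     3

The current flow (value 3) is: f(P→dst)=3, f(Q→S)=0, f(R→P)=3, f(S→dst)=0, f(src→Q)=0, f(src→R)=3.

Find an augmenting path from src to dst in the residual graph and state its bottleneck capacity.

Residual along src→Q→S→dst: src→Q: 1, Q→S: 3, S→dst: 3.
Bottleneck = min = 1.

src→Q→S→dst, bottleneck 1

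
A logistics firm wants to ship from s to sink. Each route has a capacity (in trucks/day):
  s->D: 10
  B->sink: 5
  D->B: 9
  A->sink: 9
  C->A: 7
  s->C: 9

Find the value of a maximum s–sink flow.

Augment s->C->A->sink: bottleneck 7. Total 7.
Augment s->D->B->sink: bottleneck 5. Total 12.
No augmenting path remains in the residual graph.

12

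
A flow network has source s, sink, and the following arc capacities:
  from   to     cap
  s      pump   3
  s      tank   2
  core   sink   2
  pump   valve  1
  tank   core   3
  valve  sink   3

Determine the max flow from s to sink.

3

Augment s->tank->core->sink: bottleneck 2. Total 2.
Augment s->pump->valve->sink: bottleneck 1. Total 3.
No augmenting path remains in the residual graph.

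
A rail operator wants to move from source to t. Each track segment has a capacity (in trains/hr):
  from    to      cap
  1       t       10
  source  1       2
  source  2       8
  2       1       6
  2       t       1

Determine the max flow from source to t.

9

Augment source->2->t: bottleneck 1. Total 1.
Augment source->1->t: bottleneck 2. Total 3.
Augment source->2->1->t: bottleneck 6. Total 9.
No augmenting path remains in the residual graph.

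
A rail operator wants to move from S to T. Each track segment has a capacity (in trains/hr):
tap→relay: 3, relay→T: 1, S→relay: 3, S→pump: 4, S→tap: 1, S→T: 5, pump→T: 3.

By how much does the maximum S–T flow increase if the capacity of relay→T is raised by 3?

Original max flow = 9.
After raising cap(relay→T), augmenting paths through that edge carry 3 more units.
New max flow = 12. Increase = 3.

3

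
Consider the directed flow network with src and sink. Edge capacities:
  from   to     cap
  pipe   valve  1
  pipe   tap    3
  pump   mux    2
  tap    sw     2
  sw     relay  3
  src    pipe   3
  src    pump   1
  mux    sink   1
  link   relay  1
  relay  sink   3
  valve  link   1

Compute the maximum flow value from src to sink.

Augment src→pump→mux→sink: bottleneck 1. Total 1.
Augment src→pipe→tap→sw→relay→sink: bottleneck 2. Total 3.
Augment src→pipe→valve→link→relay→sink: bottleneck 1. Total 4.
No augmenting path remains in the residual graph.

4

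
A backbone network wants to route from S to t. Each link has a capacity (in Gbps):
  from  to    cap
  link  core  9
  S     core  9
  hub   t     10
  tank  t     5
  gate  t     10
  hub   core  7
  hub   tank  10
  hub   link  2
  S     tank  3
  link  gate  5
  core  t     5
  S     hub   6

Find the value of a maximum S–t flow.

14

Augment S→hub→t: bottleneck 6. Total 6.
Augment S→tank→t: bottleneck 3. Total 9.
Augment S→core→t: bottleneck 5. Total 14.
No augmenting path remains in the residual graph.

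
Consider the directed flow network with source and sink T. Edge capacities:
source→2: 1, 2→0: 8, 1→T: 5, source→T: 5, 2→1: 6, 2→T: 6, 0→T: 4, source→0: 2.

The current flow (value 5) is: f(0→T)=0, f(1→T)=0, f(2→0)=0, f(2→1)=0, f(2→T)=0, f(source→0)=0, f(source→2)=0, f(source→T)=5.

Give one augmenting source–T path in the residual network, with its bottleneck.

source→2→T, bottleneck 1

Residual along source→2→T: source→2: 1, 2→T: 6.
Bottleneck = min = 1.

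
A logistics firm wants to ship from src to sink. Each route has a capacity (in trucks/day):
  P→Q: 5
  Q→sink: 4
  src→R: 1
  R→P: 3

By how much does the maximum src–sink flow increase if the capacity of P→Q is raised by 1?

0

Original max flow = 1.
Edge P→Q does not cross the min cut (source side {src}), so extra capacity there cannot help.
New max flow = 1. Increase = 0.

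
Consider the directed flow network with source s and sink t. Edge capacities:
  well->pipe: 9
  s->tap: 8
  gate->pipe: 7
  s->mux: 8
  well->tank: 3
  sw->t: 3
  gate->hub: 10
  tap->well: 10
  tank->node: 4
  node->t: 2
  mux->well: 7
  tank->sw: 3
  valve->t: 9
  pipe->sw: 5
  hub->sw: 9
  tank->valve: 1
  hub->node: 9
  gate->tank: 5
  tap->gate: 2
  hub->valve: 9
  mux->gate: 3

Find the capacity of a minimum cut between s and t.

11

Max flow = 11 (via 6 augmenting paths).
In the residual at optimum, the set reachable from s is {mux, pipe, s, sw, tap, well}.
Cut edges: tap->gate (cap 2), mux->gate (cap 3), well->tank (cap 3), sw->t (cap 3). Sum = 11.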